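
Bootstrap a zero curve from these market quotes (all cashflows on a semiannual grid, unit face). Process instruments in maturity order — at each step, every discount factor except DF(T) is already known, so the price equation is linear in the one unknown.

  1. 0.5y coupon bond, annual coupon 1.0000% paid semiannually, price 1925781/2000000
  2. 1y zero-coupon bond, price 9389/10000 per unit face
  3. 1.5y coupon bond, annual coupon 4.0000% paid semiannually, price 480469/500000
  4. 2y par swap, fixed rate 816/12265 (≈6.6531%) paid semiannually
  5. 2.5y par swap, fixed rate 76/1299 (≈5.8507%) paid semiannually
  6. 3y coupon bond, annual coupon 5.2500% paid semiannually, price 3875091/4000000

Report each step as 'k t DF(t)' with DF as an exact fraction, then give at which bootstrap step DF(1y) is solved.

step 1 [0.5y] bond c/2=1/200: DF=(1925781/2000000 − 1/200·(0))/(1+1/200) = 9581/10000 ≈ 0.958100
step 2 [1y] zero: DF = P = 9389/10000 ≈ 0.938900
step 3 [1.5y] bond c/2=1/50: DF=(480469/500000 − 1/50·(0.958100+0.938900))/(1+1/50) = 9049/10000 ≈ 0.904900
step 4 [2y] swap r/2=408/12265: DF=(1 − 408/12265·(0.958100+0.938900+0.904900))/(1+408/12265) = 1097/1250 ≈ 0.877600
step 5 [2.5y] swap r/2=38/1299: DF=(1 − 38/1299·(0.958100+0.938900+0.904900+0.877600))/(1+38/1299) = 867/1000 ≈ 0.867000
step 6 [3y] bond c/2=21/800: DF=(3875091/4000000 − 21/800·(0.958100+0.938900+0.904900+0.877600+0.867000))/(1+21/800) = 8277/10000 ≈ 0.827700

1 1/2 9581/10000
2 1 9389/10000
3 3/2 9049/10000
4 2 1097/1250
5 5/2 867/1000
6 3 8277/10000
DF(1y) is solved at step 2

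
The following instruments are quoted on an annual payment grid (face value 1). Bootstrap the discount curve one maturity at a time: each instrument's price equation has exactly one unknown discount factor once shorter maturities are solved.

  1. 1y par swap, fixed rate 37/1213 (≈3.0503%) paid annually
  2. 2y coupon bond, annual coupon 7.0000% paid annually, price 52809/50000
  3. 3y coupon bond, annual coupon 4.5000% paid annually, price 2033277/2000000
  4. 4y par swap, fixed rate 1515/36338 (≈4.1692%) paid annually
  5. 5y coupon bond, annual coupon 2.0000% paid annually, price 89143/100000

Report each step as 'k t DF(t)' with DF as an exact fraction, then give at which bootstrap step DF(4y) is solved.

1 1 1213/1250
2 2 2309/2500
3 3 8913/10000
4 4 1697/2000
5 5 8027/10000
DF(4y) is solved at step 4

step 1 [1y] swap r/1=37/1213: DF=(1 − 37/1213·(0))/(1+37/1213) = 1213/1250 ≈ 0.970400
step 2 [2y] bond c/1=7/100: DF=(52809/50000 − 7/100·(0.970400))/(1+7/100) = 2309/2500 ≈ 0.923600
step 3 [3y] bond c/1=9/200: DF=(2033277/2000000 − 9/200·(0.970400+0.923600))/(1+9/200) = 8913/10000 ≈ 0.891300
step 4 [4y] swap r/1=1515/36338: DF=(1 − 1515/36338·(0.970400+0.923600+0.891300))/(1+1515/36338) = 1697/2000 ≈ 0.848500
step 5 [5y] bond c/1=1/50: DF=(89143/100000 − 1/50·(0.970400+0.923600+0.891300+0.848500))/(1+1/50) = 8027/10000 ≈ 0.802700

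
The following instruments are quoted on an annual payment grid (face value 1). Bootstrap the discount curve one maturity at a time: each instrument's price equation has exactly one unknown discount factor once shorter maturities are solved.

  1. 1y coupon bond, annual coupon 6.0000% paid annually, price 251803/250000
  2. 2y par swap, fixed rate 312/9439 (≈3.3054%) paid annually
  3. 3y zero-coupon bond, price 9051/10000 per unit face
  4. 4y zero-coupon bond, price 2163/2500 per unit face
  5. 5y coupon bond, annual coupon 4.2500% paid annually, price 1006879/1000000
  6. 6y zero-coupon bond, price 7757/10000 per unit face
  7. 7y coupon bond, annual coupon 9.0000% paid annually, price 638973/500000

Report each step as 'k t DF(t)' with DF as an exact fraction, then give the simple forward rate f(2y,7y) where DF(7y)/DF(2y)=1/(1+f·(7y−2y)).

1 1 4751/5000
2 2 586/625
3 3 9051/10000
4 4 2163/2500
5 5 8167/10000
6 6 7757/10000
7 7 7389/10000
f(2y,7y) = ((586/625)/(7389/10000) − 1)/(5) = 1987/36945 ≈ 5.3783%

step 1 [1y] bond c/1=3/50: DF=(251803/250000 − 3/50·(0))/(1+3/50) = 4751/5000 ≈ 0.950200
step 2 [2y] swap r/1=312/9439: DF=(1 − 312/9439·(0.950200))/(1+312/9439) = 586/625 ≈ 0.937600
step 3 [3y] zero: DF = P = 9051/10000 ≈ 0.905100
step 4 [4y] zero: DF = P = 2163/2500 ≈ 0.865200
step 5 [5y] bond c/1=17/400: DF=(1006879/1000000 − 17/400·(0.950200+0.937600+0.905100+0.865200))/(1+17/400) = 8167/10000 ≈ 0.816700
step 6 [6y] zero: DF = P = 7757/10000 ≈ 0.775700
step 7 [7y] bond c/1=9/100: DF=(638973/500000 − 9/100·(0.950200+0.937600+0.905100+0.865200+0.816700+0.775700))/(1+9/100) = 7389/10000 ≈ 0.738900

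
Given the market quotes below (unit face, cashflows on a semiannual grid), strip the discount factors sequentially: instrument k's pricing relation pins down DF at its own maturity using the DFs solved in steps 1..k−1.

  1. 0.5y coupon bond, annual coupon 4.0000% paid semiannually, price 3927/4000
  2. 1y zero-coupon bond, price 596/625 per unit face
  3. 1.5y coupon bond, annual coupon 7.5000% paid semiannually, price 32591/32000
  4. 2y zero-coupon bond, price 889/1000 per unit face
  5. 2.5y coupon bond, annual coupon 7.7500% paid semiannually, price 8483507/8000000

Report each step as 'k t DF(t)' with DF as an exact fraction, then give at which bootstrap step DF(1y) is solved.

step 1 [0.5y] bond c/2=1/50: DF=(3927/4000 − 1/50·(0))/(1+1/50) = 77/80 ≈ 0.962500
step 2 [1y] zero: DF = P = 596/625 ≈ 0.953600
step 3 [1.5y] bond c/2=3/80: DF=(32591/32000 − 3/80·(0.962500+0.953600))/(1+3/80) = 2281/2500 ≈ 0.912400
step 4 [2y] zero: DF = P = 889/1000 ≈ 0.889000
step 5 [2.5y] bond c/2=31/800: DF=(8483507/8000000 − 31/800·(0.962500+0.953600+0.912400+0.889000))/(1+31/800) = 4411/5000 ≈ 0.882200

1 1/2 77/80
2 1 596/625
3 3/2 2281/2500
4 2 889/1000
5 5/2 4411/5000
DF(1y) is solved at step 2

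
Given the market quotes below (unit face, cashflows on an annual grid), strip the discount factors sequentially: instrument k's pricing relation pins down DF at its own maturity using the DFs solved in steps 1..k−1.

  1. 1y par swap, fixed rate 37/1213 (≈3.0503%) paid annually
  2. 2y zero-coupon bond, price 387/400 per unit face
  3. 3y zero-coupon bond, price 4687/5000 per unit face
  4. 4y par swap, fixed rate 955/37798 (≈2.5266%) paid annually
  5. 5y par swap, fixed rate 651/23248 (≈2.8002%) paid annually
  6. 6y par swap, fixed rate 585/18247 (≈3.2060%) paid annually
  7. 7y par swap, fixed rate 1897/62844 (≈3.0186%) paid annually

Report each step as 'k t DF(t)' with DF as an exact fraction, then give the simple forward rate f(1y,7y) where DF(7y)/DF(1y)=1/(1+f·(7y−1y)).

1 1 1213/1250
2 2 387/400
3 3 4687/5000
4 4 1809/2000
5 5 4349/5000
6 6 1649/2000
7 7 8103/10000
f(1y,7y) = ((1213/1250)/(8103/10000) − 1)/(6) = 1601/48618 ≈ 3.2930%

step 1 [1y] swap r/1=37/1213: DF=(1 − 37/1213·(0))/(1+37/1213) = 1213/1250 ≈ 0.970400
step 2 [2y] zero: DF = P = 387/400 ≈ 0.967500
step 3 [3y] zero: DF = P = 4687/5000 ≈ 0.937400
step 4 [4y] swap r/1=955/37798: DF=(1 − 955/37798·(0.970400+0.967500+0.937400))/(1+955/37798) = 1809/2000 ≈ 0.904500
step 5 [5y] swap r/1=651/23248: DF=(1 − 651/23248·(0.970400+0.967500+0.937400+0.904500))/(1+651/23248) = 4349/5000 ≈ 0.869800
step 6 [6y] swap r/1=585/18247: DF=(1 − 585/18247·(0.970400+0.967500+0.937400+0.904500+0.869800))/(1+585/18247) = 1649/2000 ≈ 0.824500
step 7 [7y] swap r/1=1897/62844: DF=(1 − 1897/62844·(0.970400+0.967500+0.937400+0.904500+0.869800+0.824500))/(1+1897/62844) = 8103/10000 ≈ 0.810300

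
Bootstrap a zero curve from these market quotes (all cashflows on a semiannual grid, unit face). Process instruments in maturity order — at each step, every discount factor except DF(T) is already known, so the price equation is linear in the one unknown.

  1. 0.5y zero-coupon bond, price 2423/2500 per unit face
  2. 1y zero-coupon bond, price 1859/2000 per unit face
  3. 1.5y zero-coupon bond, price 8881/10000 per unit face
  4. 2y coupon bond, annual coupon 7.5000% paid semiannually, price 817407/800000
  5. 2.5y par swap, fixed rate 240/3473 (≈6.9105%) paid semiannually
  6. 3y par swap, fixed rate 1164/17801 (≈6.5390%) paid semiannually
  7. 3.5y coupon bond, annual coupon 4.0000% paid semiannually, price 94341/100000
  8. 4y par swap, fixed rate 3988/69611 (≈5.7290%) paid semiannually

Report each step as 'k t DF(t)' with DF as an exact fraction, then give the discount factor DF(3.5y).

step 1 [0.5y] zero: DF = P = 2423/2500 ≈ 0.969200
step 2 [1y] zero: DF = P = 1859/2000 ≈ 0.929500
step 3 [1.5y] zero: DF = P = 8881/10000 ≈ 0.888100
step 4 [2y] bond c/2=3/80: DF=(817407/800000 − 3/80·(0.969200+0.929500+0.888100))/(1+3/80) = 8841/10000 ≈ 0.884100
step 5 [2.5y] swap r/2=120/3473: DF=(1 − 120/3473·(0.969200+0.929500+0.888100+0.884100))/(1+120/3473) = 211/250 ≈ 0.844000
step 6 [3y] swap r/2=582/17801: DF=(1 − 582/17801·(0.969200+0.929500+0.888100+0.884100+0.844000))/(1+582/17801) = 4127/5000 ≈ 0.825400
step 7 [3.5y] bond c/2=1/50: DF=(94341/100000 − 1/50·(0.969200+0.929500+0.888100+0.884100+0.844000+0.825400))/(1+1/50) = 4101/5000 ≈ 0.820200
step 8 [4y] swap r/2=1994/69611: DF=(1 − 1994/69611·(0.969200+0.929500+0.888100+0.884100+0.844000+0.825400+0.820200))/(1+1994/69611) = 4003/5000 ≈ 0.800600

1 1/2 2423/2500
2 1 1859/2000
3 3/2 8881/10000
4 2 8841/10000
5 5/2 211/250
6 3 4127/5000
7 7/2 4101/5000
8 4 4003/5000
DF(3.5y) = 4101/5000 ≈ 0.820200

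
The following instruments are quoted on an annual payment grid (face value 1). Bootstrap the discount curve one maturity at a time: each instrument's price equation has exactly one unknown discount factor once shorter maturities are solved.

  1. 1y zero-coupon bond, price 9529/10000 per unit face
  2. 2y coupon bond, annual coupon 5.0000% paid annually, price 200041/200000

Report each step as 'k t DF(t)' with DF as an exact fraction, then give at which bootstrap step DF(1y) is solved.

step 1 [1y] zero: DF = P = 9529/10000 ≈ 0.952900
step 2 [2y] bond c/1=1/20: DF=(200041/200000 − 1/20·(0.952900))/(1+1/20) = 567/625 ≈ 0.907200

1 1 9529/10000
2 2 567/625
DF(1y) is solved at step 1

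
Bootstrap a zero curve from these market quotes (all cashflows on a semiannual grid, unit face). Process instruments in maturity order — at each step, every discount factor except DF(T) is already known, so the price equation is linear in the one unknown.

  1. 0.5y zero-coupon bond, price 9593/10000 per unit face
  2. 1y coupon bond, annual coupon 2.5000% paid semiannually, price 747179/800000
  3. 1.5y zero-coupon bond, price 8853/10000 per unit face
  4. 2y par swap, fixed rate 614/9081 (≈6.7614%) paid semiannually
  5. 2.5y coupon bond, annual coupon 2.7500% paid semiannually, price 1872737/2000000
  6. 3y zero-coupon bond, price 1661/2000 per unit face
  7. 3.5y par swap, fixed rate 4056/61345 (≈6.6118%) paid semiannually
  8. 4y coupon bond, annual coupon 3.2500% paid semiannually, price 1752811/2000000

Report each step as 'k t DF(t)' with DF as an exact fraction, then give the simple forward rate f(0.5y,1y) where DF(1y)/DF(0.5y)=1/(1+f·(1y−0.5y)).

step 1 [0.5y] zero: DF = P = 9593/10000 ≈ 0.959300
step 2 [1y] bond c/2=1/80: DF=(747179/800000 − 1/80·(0.959300))/(1+1/80) = 4553/5000 ≈ 0.910600
step 3 [1.5y] zero: DF = P = 8853/10000 ≈ 0.885300
step 4 [2y] swap r/2=307/9081: DF=(1 − 307/9081·(0.959300+0.910600+0.885300))/(1+307/9081) = 2193/2500 ≈ 0.877200
step 5 [2.5y] bond c/2=11/800: DF=(1872737/2000000 − 11/800·(0.959300+0.910600+0.885300+0.877200))/(1+11/800) = 1093/1250 ≈ 0.874400
step 6 [3y] zero: DF = P = 1661/2000 ≈ 0.830500
step 7 [3.5y] swap r/2=2028/61345: DF=(1 − 2028/61345·(0.959300+0.910600+0.885300+0.877200+0.874400+0.830500))/(1+2028/61345) = 1993/2500 ≈ 0.797200
step 8 [4y] bond c/2=13/800: DF=(1752811/2000000 − 13/800·(0.959300+0.910600+0.885300+0.877200+0.874400+0.830500+0.797200))/(1+13/800) = 7643/10000 ≈ 0.764300

1 1/2 9593/10000
2 1 4553/5000
3 3/2 8853/10000
4 2 2193/2500
5 5/2 1093/1250
6 3 1661/2000
7 7/2 1993/2500
8 4 7643/10000
f(0.5y,1y) = ((9593/10000)/(4553/5000) − 1)/(1/2) = 487/4553 ≈ 10.6962%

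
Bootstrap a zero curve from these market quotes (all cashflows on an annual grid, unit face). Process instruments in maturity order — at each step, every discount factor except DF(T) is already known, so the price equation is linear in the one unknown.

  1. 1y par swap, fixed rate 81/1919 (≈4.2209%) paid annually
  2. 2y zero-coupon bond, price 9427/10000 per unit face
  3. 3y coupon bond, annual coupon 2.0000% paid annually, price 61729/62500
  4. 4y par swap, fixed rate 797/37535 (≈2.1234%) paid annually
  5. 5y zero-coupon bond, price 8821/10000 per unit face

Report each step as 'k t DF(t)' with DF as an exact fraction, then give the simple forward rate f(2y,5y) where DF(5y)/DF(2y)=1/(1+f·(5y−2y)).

1 1 1919/2000
2 2 9427/10000
3 3 931/1000
4 4 9203/10000
5 5 8821/10000
f(2y,5y) = ((9427/10000)/(8821/10000) − 1)/(3) = 202/8821 ≈ 2.2900%

step 1 [1y] swap r/1=81/1919: DF=(1 − 81/1919·(0))/(1+81/1919) = 1919/2000 ≈ 0.959500
step 2 [2y] zero: DF = P = 9427/10000 ≈ 0.942700
step 3 [3y] bond c/1=1/50: DF=(61729/62500 − 1/50·(0.959500+0.942700))/(1+1/50) = 931/1000 ≈ 0.931000
step 4 [4y] swap r/1=797/37535: DF=(1 − 797/37535·(0.959500+0.942700+0.931000))/(1+797/37535) = 9203/10000 ≈ 0.920300
step 5 [5y] zero: DF = P = 8821/10000 ≈ 0.882100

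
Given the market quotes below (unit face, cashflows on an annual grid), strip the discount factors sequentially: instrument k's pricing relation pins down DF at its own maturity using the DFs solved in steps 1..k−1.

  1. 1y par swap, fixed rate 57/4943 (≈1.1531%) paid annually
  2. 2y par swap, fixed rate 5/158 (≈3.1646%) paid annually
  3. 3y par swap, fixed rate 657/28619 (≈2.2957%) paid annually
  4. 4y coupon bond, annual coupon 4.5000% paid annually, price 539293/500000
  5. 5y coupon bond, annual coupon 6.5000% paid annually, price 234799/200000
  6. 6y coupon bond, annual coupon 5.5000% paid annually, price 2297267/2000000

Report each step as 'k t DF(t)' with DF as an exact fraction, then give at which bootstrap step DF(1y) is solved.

step 1 [1y] swap r/1=57/4943: DF=(1 − 57/4943·(0))/(1+57/4943) = 4943/5000 ≈ 0.988600
step 2 [2y] swap r/1=5/158: DF=(1 − 5/158·(0.988600))/(1+5/158) = 939/1000 ≈ 0.939000
step 3 [3y] swap r/1=657/28619: DF=(1 − 657/28619·(0.988600+0.939000))/(1+657/28619) = 9343/10000 ≈ 0.934300
step 4 [4y] bond c/1=9/200: DF=(539293/500000 − 9/200·(0.988600+0.939000+0.934300))/(1+9/200) = 9089/10000 ≈ 0.908900
step 5 [5y] bond c/1=13/200: DF=(234799/200000 − 13/200·(0.988600+0.939000+0.934300+0.908900))/(1+13/200) = 4361/5000 ≈ 0.872200
step 6 [6y] bond c/1=11/200: DF=(2297267/2000000 − 11/200·(0.988600+0.939000+0.934300+0.908900+0.872200))/(1+11/200) = 8467/10000 ≈ 0.846700

1 1 4943/5000
2 2 939/1000
3 3 9343/10000
4 4 9089/10000
5 5 4361/5000
6 6 8467/10000
DF(1y) is solved at step 1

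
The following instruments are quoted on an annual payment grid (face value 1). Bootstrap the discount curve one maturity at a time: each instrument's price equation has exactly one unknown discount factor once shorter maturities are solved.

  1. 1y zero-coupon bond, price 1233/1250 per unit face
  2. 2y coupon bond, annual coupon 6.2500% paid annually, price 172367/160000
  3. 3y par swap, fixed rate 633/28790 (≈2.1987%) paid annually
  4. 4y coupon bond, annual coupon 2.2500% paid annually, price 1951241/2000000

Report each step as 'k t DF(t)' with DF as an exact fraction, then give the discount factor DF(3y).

1 1 1233/1250
2 2 9559/10000
3 3 9367/10000
4 4 2227/2500
DF(3y) = 9367/10000 ≈ 0.936700

step 1 [1y] zero: DF = P = 1233/1250 ≈ 0.986400
step 2 [2y] bond c/1=1/16: DF=(172367/160000 − 1/16·(0.986400))/(1+1/16) = 9559/10000 ≈ 0.955900
step 3 [3y] swap r/1=633/28790: DF=(1 − 633/28790·(0.986400+0.955900))/(1+633/28790) = 9367/10000 ≈ 0.936700
step 4 [4y] bond c/1=9/400: DF=(1951241/2000000 − 9/400·(0.986400+0.955900+0.936700))/(1+9/400) = 2227/2500 ≈ 0.890800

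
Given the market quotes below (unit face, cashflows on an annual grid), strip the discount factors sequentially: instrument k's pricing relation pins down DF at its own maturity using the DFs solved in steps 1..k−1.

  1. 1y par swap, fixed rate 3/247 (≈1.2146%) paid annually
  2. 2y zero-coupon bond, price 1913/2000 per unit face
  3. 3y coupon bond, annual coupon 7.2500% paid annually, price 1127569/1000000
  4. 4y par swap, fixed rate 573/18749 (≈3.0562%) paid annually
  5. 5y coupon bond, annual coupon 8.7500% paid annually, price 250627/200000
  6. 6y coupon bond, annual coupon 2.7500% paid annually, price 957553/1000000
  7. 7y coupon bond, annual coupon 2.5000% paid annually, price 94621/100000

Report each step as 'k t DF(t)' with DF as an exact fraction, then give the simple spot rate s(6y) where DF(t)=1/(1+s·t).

1 1 247/250
2 2 1913/2000
3 3 9199/10000
4 4 4427/5000
5 5 4253/5000
6 6 1011/1250
7 7 989/1250
s(6y) = (1/(1011/1250) − 1)/(6) = 239/6066 ≈ 3.9400%

step 1 [1y] swap r/1=3/247: DF=(1 − 3/247·(0))/(1+3/247) = 247/250 ≈ 0.988000
step 2 [2y] zero: DF = P = 1913/2000 ≈ 0.956500
step 3 [3y] bond c/1=29/400: DF=(1127569/1000000 − 29/400·(0.988000+0.956500))/(1+29/400) = 9199/10000 ≈ 0.919900
step 4 [4y] swap r/1=573/18749: DF=(1 − 573/18749·(0.988000+0.956500+0.919900))/(1+573/18749) = 4427/5000 ≈ 0.885400
step 5 [5y] bond c/1=7/80: DF=(250627/200000 − 7/80·(0.988000+0.956500+0.919900+0.885400))/(1+7/80) = 4253/5000 ≈ 0.850600
step 6 [6y] bond c/1=11/400: DF=(957553/1000000 − 11/400·(0.988000+0.956500+0.919900+0.885400+0.850600))/(1+11/400) = 1011/1250 ≈ 0.808800
step 7 [7y] bond c/1=1/40: DF=(94621/100000 − 1/40·(0.988000+0.956500+0.919900+0.885400+0.850600+0.808800))/(1+1/40) = 989/1250 ≈ 0.791200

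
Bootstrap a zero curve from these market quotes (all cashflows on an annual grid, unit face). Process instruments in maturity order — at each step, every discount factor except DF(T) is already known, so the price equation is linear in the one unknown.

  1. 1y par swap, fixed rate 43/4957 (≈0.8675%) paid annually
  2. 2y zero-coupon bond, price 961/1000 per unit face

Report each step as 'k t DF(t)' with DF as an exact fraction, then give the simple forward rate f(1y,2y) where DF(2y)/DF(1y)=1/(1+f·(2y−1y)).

1 1 4957/5000
2 2 961/1000
f(1y,2y) = ((4957/5000)/(961/1000) − 1)/(1) = 152/4805 ≈ 3.1634%

step 1 [1y] swap r/1=43/4957: DF=(1 − 43/4957·(0))/(1+43/4957) = 4957/5000 ≈ 0.991400
step 2 [2y] zero: DF = P = 961/1000 ≈ 0.961000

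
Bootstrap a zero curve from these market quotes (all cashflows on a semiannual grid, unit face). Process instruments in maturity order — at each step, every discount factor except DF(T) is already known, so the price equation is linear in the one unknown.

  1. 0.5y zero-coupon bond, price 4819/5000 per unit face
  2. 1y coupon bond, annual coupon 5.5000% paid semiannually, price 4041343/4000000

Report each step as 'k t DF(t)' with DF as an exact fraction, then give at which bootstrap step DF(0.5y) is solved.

step 1 [0.5y] zero: DF = P = 4819/5000 ≈ 0.963800
step 2 [1y] bond c/2=11/400: DF=(4041343/4000000 − 11/400·(0.963800))/(1+11/400) = 383/400 ≈ 0.957500

1 1/2 4819/5000
2 1 383/400
DF(0.5y) is solved at step 1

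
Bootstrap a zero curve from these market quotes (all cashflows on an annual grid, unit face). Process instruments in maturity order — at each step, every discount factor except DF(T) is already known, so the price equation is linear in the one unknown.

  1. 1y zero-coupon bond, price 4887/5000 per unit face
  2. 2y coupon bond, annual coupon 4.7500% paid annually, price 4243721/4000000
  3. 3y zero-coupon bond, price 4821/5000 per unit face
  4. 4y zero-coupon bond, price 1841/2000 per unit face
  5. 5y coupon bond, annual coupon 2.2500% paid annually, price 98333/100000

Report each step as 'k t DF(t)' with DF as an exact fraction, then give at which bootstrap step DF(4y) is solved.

step 1 [1y] zero: DF = P = 4887/5000 ≈ 0.977400
step 2 [2y] bond c/1=19/400: DF=(4243721/4000000 − 19/400·(0.977400))/(1+19/400) = 1937/2000 ≈ 0.968500
step 3 [3y] zero: DF = P = 4821/5000 ≈ 0.964200
step 4 [4y] zero: DF = P = 1841/2000 ≈ 0.920500
step 5 [5y] bond c/1=9/400: DF=(98333/100000 − 9/400·(0.977400+0.968500+0.964200+0.920500))/(1+9/400) = 4387/5000 ≈ 0.877400

1 1 4887/5000
2 2 1937/2000
3 3 4821/5000
4 4 1841/2000
5 5 4387/5000
DF(4y) is solved at step 4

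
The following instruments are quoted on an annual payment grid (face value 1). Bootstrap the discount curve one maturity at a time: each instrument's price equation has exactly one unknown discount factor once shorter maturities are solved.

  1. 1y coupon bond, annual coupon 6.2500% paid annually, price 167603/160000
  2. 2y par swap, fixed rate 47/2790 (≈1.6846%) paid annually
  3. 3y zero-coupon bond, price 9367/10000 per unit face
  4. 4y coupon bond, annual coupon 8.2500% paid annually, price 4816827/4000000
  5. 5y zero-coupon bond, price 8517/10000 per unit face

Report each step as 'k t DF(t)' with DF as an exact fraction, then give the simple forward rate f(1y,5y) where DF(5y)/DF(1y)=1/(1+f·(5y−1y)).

1 1 9859/10000
2 2 9671/10000
3 3 9367/10000
4 4 4461/5000
5 5 8517/10000
f(1y,5y) = ((9859/10000)/(8517/10000) − 1)/(4) = 671/17034 ≈ 3.9392%

step 1 [1y] bond c/1=1/16: DF=(167603/160000 − 1/16·(0))/(1+1/16) = 9859/10000 ≈ 0.985900
step 2 [2y] swap r/1=47/2790: DF=(1 − 47/2790·(0.985900))/(1+47/2790) = 9671/10000 ≈ 0.967100
step 3 [3y] zero: DF = P = 9367/10000 ≈ 0.936700
step 4 [4y] bond c/1=33/400: DF=(4816827/4000000 − 33/400·(0.985900+0.967100+0.936700))/(1+33/400) = 4461/5000 ≈ 0.892200
step 5 [5y] zero: DF = P = 8517/10000 ≈ 0.851700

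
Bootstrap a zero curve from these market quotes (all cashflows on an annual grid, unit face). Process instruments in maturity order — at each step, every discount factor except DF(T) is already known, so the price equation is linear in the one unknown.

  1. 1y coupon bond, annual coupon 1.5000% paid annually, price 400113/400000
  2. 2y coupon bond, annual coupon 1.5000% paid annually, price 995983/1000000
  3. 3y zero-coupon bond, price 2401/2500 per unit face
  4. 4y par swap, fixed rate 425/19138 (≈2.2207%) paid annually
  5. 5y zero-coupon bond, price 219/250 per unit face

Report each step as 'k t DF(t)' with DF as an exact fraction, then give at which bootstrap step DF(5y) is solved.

step 1 [1y] bond c/1=3/200: DF=(400113/400000 − 3/200·(0))/(1+3/200) = 1971/2000 ≈ 0.985500
step 2 [2y] bond c/1=3/200: DF=(995983/1000000 − 3/200·(0.985500))/(1+3/200) = 9667/10000 ≈ 0.966700
step 3 [3y] zero: DF = P = 2401/2500 ≈ 0.960400
step 4 [4y] swap r/1=425/19138: DF=(1 − 425/19138·(0.985500+0.966700+0.960400))/(1+425/19138) = 183/200 ≈ 0.915000
step 5 [5y] zero: DF = P = 219/250 ≈ 0.876000

1 1 1971/2000
2 2 9667/10000
3 3 2401/2500
4 4 183/200
5 5 219/250
DF(5y) is solved at step 5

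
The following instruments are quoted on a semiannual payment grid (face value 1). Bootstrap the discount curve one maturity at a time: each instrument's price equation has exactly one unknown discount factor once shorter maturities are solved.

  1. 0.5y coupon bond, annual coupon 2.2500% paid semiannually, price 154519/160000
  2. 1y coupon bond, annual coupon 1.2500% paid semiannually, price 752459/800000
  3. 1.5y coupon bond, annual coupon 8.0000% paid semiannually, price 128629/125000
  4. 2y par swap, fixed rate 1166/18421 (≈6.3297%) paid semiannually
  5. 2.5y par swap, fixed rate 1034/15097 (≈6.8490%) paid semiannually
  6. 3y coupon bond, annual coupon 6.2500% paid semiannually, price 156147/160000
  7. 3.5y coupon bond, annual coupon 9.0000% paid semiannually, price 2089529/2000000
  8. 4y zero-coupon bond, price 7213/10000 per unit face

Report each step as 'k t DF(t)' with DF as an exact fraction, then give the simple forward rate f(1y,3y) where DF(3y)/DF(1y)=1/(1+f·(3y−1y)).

step 1 [0.5y] bond c/2=9/800: DF=(154519/160000 − 9/800·(0))/(1+9/800) = 191/200 ≈ 0.955000
step 2 [1y] bond c/2=1/160: DF=(752459/800000 − 1/160·(0.955000))/(1+1/160) = 1161/1250 ≈ 0.928800
step 3 [1.5y] bond c/2=1/25: DF=(128629/125000 − 1/25·(0.955000+0.928800))/(1+1/25) = 917/1000 ≈ 0.917000
step 4 [2y] swap r/2=583/18421: DF=(1 − 583/18421·(0.955000+0.928800+0.917000))/(1+583/18421) = 4417/5000 ≈ 0.883400
step 5 [2.5y] swap r/2=517/15097: DF=(1 − 517/15097·(0.955000+0.928800+0.917000+0.883400))/(1+517/15097) = 8449/10000 ≈ 0.844900
step 6 [3y] bond c/2=1/32: DF=(156147/160000 − 1/32·(0.955000+0.928800+0.917000+0.883400+0.844900))/(1+1/32) = 8091/10000 ≈ 0.809100
step 7 [3.5y] bond c/2=9/200: DF=(2089529/2000000 − 9/200·(0.955000+0.928800+0.917000+0.883400+0.844900+0.809100))/(1+9/200) = 7699/10000 ≈ 0.769900
step 8 [4y] zero: DF = P = 7213/10000 ≈ 0.721300

1 1/2 191/200
2 1 1161/1250
3 3/2 917/1000
4 2 4417/5000
5 5/2 8449/10000
6 3 8091/10000
7 7/2 7699/10000
8 4 7213/10000
f(1y,3y) = ((1161/1250)/(8091/10000) − 1)/(2) = 133/1798 ≈ 7.3971%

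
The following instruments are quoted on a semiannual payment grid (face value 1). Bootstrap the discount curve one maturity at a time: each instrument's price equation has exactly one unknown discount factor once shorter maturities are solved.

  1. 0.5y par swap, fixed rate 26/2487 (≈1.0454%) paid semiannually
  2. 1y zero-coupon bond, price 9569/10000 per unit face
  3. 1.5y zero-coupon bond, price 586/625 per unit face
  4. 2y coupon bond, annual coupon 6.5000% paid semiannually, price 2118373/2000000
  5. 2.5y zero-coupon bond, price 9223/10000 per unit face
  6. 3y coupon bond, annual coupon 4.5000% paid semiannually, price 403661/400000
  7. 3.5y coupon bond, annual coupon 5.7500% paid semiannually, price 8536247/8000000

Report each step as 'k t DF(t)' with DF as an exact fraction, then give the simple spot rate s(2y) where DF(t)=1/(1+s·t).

1 1/2 2487/2500
2 1 9569/10000
3 3/2 586/625
4 2 9349/10000
5 5/2 9223/10000
6 3 353/400
7 7/2 8799/10000
s(2y) = (1/(9349/10000) − 1)/(2) = 651/18698 ≈ 3.4817%

step 1 [0.5y] swap r/2=13/2487: DF=(1 − 13/2487·(0))/(1+13/2487) = 2487/2500 ≈ 0.994800
step 2 [1y] zero: DF = P = 9569/10000 ≈ 0.956900
step 3 [1.5y] zero: DF = P = 586/625 ≈ 0.937600
step 4 [2y] bond c/2=13/400: DF=(2118373/2000000 − 13/400·(0.994800+0.956900+0.937600))/(1+13/400) = 9349/10000 ≈ 0.934900
step 5 [2.5y] zero: DF = P = 9223/10000 ≈ 0.922300
step 6 [3y] bond c/2=9/400: DF=(403661/400000 − 9/400·(0.994800+0.956900+0.937600+0.934900+0.922300))/(1+9/400) = 353/400 ≈ 0.882500
step 7 [3.5y] bond c/2=23/800: DF=(8536247/8000000 − 23/800·(0.994800+0.956900+0.937600+0.934900+0.922300+0.882500))/(1+23/800) = 8799/10000 ≈ 0.879900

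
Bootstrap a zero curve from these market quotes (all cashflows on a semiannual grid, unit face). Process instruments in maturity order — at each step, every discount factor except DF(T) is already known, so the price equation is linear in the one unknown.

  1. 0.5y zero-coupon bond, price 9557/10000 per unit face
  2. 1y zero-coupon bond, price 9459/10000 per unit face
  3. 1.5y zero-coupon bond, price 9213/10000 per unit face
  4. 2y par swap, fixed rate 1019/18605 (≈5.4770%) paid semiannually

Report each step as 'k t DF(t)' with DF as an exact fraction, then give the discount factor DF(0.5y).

1 1/2 9557/10000
2 1 9459/10000
3 3/2 9213/10000
4 2 8981/10000
DF(0.5y) = 9557/10000 ≈ 0.955700

step 1 [0.5y] zero: DF = P = 9557/10000 ≈ 0.955700
step 2 [1y] zero: DF = P = 9459/10000 ≈ 0.945900
step 3 [1.5y] zero: DF = P = 9213/10000 ≈ 0.921300
step 4 [2y] swap r/2=1019/37210: DF=(1 − 1019/37210·(0.955700+0.945900+0.921300))/(1+1019/37210) = 8981/10000 ≈ 0.898100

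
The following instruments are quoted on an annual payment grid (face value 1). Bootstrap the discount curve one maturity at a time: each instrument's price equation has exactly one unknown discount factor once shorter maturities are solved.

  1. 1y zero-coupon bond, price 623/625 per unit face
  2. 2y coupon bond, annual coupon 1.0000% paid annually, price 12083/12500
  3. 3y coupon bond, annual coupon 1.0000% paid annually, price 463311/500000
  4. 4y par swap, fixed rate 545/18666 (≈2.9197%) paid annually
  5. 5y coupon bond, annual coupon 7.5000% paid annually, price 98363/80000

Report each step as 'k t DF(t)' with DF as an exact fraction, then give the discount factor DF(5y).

1 1 623/625
2 2 592/625
3 3 4491/5000
4 4 891/1000
5 5 8833/10000
DF(5y) = 8833/10000 ≈ 0.883300

step 1 [1y] zero: DF = P = 623/625 ≈ 0.996800
step 2 [2y] bond c/1=1/100: DF=(12083/12500 − 1/100·(0.996800))/(1+1/100) = 592/625 ≈ 0.947200
step 3 [3y] bond c/1=1/100: DF=(463311/500000 − 1/100·(0.996800+0.947200))/(1+1/100) = 4491/5000 ≈ 0.898200
step 4 [4y] swap r/1=545/18666: DF=(1 − 545/18666·(0.996800+0.947200+0.898200))/(1+545/18666) = 891/1000 ≈ 0.891000
step 5 [5y] bond c/1=3/40: DF=(98363/80000 − 3/40·(0.996800+0.947200+0.898200+0.891000))/(1+3/40) = 8833/10000 ≈ 0.883300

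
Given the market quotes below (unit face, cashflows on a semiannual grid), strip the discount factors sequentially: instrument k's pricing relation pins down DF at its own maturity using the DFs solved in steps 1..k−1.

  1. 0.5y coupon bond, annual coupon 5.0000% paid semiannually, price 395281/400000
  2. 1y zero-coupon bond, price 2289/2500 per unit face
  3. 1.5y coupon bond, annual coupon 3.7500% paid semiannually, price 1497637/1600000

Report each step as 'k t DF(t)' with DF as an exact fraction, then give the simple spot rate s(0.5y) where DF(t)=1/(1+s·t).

1 1/2 9641/10000
2 1 2289/2500
3 3/2 4421/5000
s(0.5y) = (1/(9641/10000) − 1)/(1/2) = 718/9641 ≈ 7.4474%

step 1 [0.5y] bond c/2=1/40: DF=(395281/400000 − 1/40·(0))/(1+1/40) = 9641/10000 ≈ 0.964100
step 2 [1y] zero: DF = P = 2289/2500 ≈ 0.915600
step 3 [1.5y] bond c/2=3/160: DF=(1497637/1600000 − 3/160·(0.964100+0.915600))/(1+3/160) = 4421/5000 ≈ 0.884200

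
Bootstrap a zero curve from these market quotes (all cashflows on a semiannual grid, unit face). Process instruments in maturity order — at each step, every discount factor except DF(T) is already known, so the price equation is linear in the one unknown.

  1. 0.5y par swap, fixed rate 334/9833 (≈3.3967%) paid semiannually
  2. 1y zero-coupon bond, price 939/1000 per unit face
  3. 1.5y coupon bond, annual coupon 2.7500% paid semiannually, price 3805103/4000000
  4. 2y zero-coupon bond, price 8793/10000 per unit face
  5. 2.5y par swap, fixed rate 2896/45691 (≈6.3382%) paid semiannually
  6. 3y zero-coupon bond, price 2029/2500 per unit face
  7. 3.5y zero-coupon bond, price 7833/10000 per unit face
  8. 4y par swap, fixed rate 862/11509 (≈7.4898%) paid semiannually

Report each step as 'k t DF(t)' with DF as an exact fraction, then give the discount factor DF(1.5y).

1 1/2 9833/10000
2 1 939/1000
3 3/2 9123/10000
4 2 8793/10000
5 5/2 1069/1250
6 3 2029/2500
7 7/2 7833/10000
8 4 3707/5000
DF(1.5y) = 9123/10000 ≈ 0.912300

step 1 [0.5y] swap r/2=167/9833: DF=(1 − 167/9833·(0))/(1+167/9833) = 9833/10000 ≈ 0.983300
step 2 [1y] zero: DF = P = 939/1000 ≈ 0.939000
step 3 [1.5y] bond c/2=11/800: DF=(3805103/4000000 − 11/800·(0.983300+0.939000))/(1+11/800) = 9123/10000 ≈ 0.912300
step 4 [2y] zero: DF = P = 8793/10000 ≈ 0.879300
step 5 [2.5y] swap r/2=1448/45691: DF=(1 − 1448/45691·(0.983300+0.939000+0.912300+0.879300))/(1+1448/45691) = 1069/1250 ≈ 0.855200
step 6 [3y] zero: DF = P = 2029/2500 ≈ 0.811600
step 7 [3.5y] zero: DF = P = 7833/10000 ≈ 0.783300
step 8 [4y] swap r/2=431/11509: DF=(1 − 431/11509·(0.983300+0.939000+0.912300+0.879300+0.855200+0.811600+0.783300))/(1+431/11509) = 3707/5000 ≈ 0.741400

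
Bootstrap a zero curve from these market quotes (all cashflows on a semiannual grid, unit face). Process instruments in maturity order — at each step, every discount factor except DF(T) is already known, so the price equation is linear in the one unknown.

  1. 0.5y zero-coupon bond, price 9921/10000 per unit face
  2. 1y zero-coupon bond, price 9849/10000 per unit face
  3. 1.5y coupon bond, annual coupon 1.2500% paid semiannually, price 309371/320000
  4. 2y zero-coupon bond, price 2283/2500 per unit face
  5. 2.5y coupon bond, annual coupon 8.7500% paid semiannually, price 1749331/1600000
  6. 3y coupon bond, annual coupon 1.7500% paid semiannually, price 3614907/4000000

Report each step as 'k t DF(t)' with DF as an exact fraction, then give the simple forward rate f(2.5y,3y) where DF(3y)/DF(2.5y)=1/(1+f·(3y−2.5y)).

step 1 [0.5y] zero: DF = P = 9921/10000 ≈ 0.992100
step 2 [1y] zero: DF = P = 9849/10000 ≈ 0.984900
step 3 [1.5y] bond c/2=1/160: DF=(309371/320000 − 1/160·(0.992100+0.984900))/(1+1/160) = 1897/2000 ≈ 0.948500
step 4 [2y] zero: DF = P = 2283/2500 ≈ 0.913200
step 5 [2.5y] bond c/2=7/160: DF=(1749331/1600000 − 7/160·(0.992100+0.984900+0.948500+0.913200))/(1+7/160) = 4433/5000 ≈ 0.886600
step 6 [3y] bond c/2=7/800: DF=(3614907/4000000 − 7/800·(0.992100+0.984900+0.948500+0.913200+0.886600))/(1+7/800) = 8549/10000 ≈ 0.854900

1 1/2 9921/10000
2 1 9849/10000
3 3/2 1897/2000
4 2 2283/2500
5 5/2 4433/5000
6 3 8549/10000
f(2.5y,3y) = ((4433/5000)/(8549/10000) − 1)/(1/2) = 634/8549 ≈ 7.4161%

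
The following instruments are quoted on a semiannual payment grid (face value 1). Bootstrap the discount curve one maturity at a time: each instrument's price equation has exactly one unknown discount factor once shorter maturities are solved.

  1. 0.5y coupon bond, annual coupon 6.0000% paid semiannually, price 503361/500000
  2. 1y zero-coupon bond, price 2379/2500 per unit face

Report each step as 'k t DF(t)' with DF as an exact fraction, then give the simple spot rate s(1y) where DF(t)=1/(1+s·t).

1 1/2 4887/5000
2 1 2379/2500
s(1y) = (1/(2379/2500) − 1)/(1) = 121/2379 ≈ 5.0862%

step 1 [0.5y] bond c/2=3/100: DF=(503361/500000 − 3/100·(0))/(1+3/100) = 4887/5000 ≈ 0.977400
step 2 [1y] zero: DF = P = 2379/2500 ≈ 0.951600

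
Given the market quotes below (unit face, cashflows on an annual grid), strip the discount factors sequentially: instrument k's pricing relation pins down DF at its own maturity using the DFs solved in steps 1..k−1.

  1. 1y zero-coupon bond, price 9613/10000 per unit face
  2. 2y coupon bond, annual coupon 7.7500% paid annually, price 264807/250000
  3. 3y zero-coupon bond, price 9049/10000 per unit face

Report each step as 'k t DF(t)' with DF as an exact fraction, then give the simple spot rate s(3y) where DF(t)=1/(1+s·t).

step 1 [1y] zero: DF = P = 9613/10000 ≈ 0.961300
step 2 [2y] bond c/1=31/400: DF=(264807/250000 − 31/400·(0.961300))/(1+31/400) = 9139/10000 ≈ 0.913900
step 3 [3y] zero: DF = P = 9049/10000 ≈ 0.904900

1 1 9613/10000
2 2 9139/10000
3 3 9049/10000
s(3y) = (1/(9049/10000) − 1)/(3) = 317/9049 ≈ 3.5031%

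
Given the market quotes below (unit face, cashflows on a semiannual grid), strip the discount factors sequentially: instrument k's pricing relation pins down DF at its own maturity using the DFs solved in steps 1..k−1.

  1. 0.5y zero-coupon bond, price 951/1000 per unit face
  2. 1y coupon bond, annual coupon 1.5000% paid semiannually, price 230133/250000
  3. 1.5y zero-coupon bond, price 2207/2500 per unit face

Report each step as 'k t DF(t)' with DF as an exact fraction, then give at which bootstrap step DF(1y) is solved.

1 1/2 951/1000
2 1 4533/5000
3 3/2 2207/2500
DF(1y) is solved at step 2

step 1 [0.5y] zero: DF = P = 951/1000 ≈ 0.951000
step 2 [1y] bond c/2=3/400: DF=(230133/250000 − 3/400·(0.951000))/(1+3/400) = 4533/5000 ≈ 0.906600
step 3 [1.5y] zero: DF = P = 2207/2500 ≈ 0.882800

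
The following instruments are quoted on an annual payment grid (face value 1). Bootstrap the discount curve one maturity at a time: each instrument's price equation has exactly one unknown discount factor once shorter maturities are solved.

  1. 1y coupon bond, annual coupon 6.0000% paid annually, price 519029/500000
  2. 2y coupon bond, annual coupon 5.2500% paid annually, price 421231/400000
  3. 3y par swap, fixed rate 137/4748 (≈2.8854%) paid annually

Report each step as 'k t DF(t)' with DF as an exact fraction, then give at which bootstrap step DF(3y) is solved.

step 1 [1y] bond c/1=3/50: DF=(519029/500000 − 3/50·(0))/(1+3/50) = 9793/10000 ≈ 0.979300
step 2 [2y] bond c/1=21/400: DF=(421231/400000 − 21/400·(0.979300))/(1+21/400) = 9517/10000 ≈ 0.951700
step 3 [3y] swap r/1=137/4748: DF=(1 − 137/4748·(0.979300+0.951700))/(1+137/4748) = 4589/5000 ≈ 0.917800

1 1 9793/10000
2 2 9517/10000
3 3 4589/5000
DF(3y) is solved at step 3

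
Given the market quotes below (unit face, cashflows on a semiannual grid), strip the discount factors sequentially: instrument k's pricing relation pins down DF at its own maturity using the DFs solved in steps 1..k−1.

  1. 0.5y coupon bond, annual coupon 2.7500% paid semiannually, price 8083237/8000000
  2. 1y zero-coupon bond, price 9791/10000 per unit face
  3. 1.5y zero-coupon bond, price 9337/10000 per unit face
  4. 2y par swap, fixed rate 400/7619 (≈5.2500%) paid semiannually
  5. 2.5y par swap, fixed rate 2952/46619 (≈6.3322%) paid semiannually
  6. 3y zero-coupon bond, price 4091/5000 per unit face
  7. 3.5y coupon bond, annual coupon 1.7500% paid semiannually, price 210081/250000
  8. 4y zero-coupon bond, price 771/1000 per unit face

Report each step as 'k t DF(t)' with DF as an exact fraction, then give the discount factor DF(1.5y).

1 1/2 9967/10000
2 1 9791/10000
3 3/2 9337/10000
4 2 9/10
5 5/2 2131/2500
6 3 4091/5000
7 7/2 1571/2000
8 4 771/1000
DF(1.5y) = 9337/10000 ≈ 0.933700

step 1 [0.5y] bond c/2=11/800: DF=(8083237/8000000 − 11/800·(0))/(1+11/800) = 9967/10000 ≈ 0.996700
step 2 [1y] zero: DF = P = 9791/10000 ≈ 0.979100
step 3 [1.5y] zero: DF = P = 9337/10000 ≈ 0.933700
step 4 [2y] swap r/2=200/7619: DF=(1 − 200/7619·(0.996700+0.979100+0.933700))/(1+200/7619) = 9/10 ≈ 0.900000
step 5 [2.5y] swap r/2=1476/46619: DF=(1 − 1476/46619·(0.996700+0.979100+0.933700+0.900000))/(1+1476/46619) = 2131/2500 ≈ 0.852400
step 6 [3y] zero: DF = P = 4091/5000 ≈ 0.818200
step 7 [3.5y] bond c/2=7/800: DF=(210081/250000 − 7/800·(0.996700+0.979100+0.933700+0.900000+0.852400+0.818200))/(1+7/800) = 1571/2000 ≈ 0.785500
step 8 [4y] zero: DF = P = 771/1000 ≈ 0.771000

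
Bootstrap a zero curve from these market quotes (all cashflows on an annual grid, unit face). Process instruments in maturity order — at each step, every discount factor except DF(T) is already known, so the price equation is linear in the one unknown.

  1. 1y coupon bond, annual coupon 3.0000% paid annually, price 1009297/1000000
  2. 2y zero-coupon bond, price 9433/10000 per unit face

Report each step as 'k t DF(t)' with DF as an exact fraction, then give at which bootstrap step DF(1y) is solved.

1 1 9799/10000
2 2 9433/10000
DF(1y) is solved at step 1

step 1 [1y] bond c/1=3/100: DF=(1009297/1000000 − 3/100·(0))/(1+3/100) = 9799/10000 ≈ 0.979900
step 2 [2y] zero: DF = P = 9433/10000 ≈ 0.943300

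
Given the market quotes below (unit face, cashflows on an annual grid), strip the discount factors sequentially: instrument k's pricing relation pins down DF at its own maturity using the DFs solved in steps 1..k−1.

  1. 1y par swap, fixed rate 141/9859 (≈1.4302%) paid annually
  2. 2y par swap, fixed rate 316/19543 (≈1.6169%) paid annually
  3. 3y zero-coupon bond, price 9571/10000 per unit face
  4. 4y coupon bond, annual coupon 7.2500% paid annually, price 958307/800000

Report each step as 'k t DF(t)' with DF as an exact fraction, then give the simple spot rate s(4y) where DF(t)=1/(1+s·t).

1 1 9859/10000
2 2 2421/2500
3 3 9571/10000
4 4 9201/10000
s(4y) = (1/(9201/10000) − 1)/(4) = 799/36804 ≈ 2.1710%

step 1 [1y] swap r/1=141/9859: DF=(1 − 141/9859·(0))/(1+141/9859) = 9859/10000 ≈ 0.985900
step 2 [2y] swap r/1=316/19543: DF=(1 − 316/19543·(0.985900))/(1+316/19543) = 2421/2500 ≈ 0.968400
step 3 [3y] zero: DF = P = 9571/10000 ≈ 0.957100
step 4 [4y] bond c/1=29/400: DF=(958307/800000 − 29/400·(0.985900+0.968400+0.957100))/(1+29/400) = 9201/10000 ≈ 0.920100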